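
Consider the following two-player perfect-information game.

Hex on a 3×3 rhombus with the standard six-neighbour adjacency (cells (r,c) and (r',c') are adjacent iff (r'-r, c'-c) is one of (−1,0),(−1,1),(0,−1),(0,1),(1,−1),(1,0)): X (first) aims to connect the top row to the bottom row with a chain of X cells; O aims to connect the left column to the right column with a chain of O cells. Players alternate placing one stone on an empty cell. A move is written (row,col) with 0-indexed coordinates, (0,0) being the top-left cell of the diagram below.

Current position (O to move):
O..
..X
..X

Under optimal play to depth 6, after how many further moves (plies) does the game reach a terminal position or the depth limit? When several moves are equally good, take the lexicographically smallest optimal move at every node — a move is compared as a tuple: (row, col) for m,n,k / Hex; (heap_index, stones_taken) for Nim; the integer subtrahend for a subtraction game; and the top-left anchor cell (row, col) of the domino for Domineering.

PV length from [O../..X/..X]: 5 plies

ply 1, O at O../..X/..X | (0,1)=-1→OO./..X/..X; (0,2)=+1→O.O/..X/..X*; (1,0)=-1→O../O.X/..X; (1,1)=-1→O../.OX/..X; (2,0)=-1→O../..X/O.X; (2,1)=-1→O../..X/.OX
ply 2, X at O.O/..X/..X | (0,1)=-1→OXO/..X/..X*; (1,0)=-1→O.O/X.X/..X; (1,1)=-1→O.O/.XX/..X; (2,0)=-1→O.O/..X/X.X; (2,1)=-1→O.O/..X/.XX
ply 3, O at OXO/..X/..X | (1,0)=-1→OXO/O.X/..X; (1,1)=+1→OXO/.OX/..X*; (2,0)=-1→OXO/..X/O.X; (2,1)=-1→OXO/..X/.OX
ply 4, X at OXO/.OX/..X | (1,0)=-1→OXO/XOX/..X*; (2,0)=-1→OXO/.OX/X.X; (2,1)=-1→OXO/.OX/.XX
ply 5, O at OXO/XOX/..X | (2,0)=+1→OXO/XOX/O.X*; (2,1)=-1→OXO/XOX/.OX
ply 6: OXO/XOX/O.X is terminal -1 (X); from O../..X/..X depth 6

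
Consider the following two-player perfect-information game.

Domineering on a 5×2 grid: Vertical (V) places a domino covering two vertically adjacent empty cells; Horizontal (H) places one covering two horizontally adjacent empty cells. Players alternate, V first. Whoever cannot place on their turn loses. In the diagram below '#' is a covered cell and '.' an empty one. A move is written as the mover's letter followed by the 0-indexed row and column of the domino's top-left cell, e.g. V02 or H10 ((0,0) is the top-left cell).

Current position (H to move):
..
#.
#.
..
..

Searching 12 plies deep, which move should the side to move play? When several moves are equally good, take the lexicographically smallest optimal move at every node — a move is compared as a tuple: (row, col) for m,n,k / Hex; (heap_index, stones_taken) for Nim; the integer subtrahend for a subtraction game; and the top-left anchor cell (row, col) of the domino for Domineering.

ply 1, H at ../#./#./../.. | H00=-1→##/#./#./../..; H30=+1→../#./#./##/..*; H40=+1→../#./#./../##
ply 2, V at ../#./#./##/.. | V01=-1→.#/##/#./##/..*; V11=-1→../##/##/##/..
ply 3, H at .#/##/#./##/.. | H40=+1→.#/##/#./##/##*
ply 4: .#/##/#./##/## is terminal -1 (V); from ../#./#./../.. depth 12

H's best at [../#./#./../..]: H30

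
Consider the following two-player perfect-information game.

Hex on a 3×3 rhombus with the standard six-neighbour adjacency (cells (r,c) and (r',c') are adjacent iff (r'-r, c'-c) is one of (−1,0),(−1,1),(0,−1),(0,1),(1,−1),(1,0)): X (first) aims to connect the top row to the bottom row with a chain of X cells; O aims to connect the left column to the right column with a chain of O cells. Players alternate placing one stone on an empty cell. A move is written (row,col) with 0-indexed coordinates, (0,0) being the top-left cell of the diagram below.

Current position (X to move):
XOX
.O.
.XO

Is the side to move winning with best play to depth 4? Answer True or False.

X winning at [XOX/.O./.XO]: True

[XOX/.O./.XO] X move#1: (1,0):+1/XOX/XO./.XO*, (1,2):+1/XOX/.OX/.XO, (2,0):+1/XOX/.O./XXO
[XOX/XO./.XO] O move#2: (1,2):-1/XOX/XOO/.XO*, (2,0):-1/XOX/XO./OXO
[XOX/XOO/.XO] X move#3: (2,0):+1/XOX/XOO/XXO*
[XOX/XOO/XXO] end (terminal -1, O#4); searched XOX/.O./.XO to 4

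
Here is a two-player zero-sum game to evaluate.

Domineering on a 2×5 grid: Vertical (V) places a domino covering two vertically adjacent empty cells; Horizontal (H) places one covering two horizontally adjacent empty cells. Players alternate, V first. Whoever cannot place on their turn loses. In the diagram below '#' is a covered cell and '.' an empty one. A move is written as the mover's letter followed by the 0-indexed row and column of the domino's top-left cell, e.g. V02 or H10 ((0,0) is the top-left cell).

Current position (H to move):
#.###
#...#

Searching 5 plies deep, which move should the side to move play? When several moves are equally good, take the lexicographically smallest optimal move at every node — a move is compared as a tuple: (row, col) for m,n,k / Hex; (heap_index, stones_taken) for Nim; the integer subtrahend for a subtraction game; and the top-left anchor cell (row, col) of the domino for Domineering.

H's best at [#.###/#...#]: H11

[#.###/#...#] H move#1: H11:+1/#.###/###.#*, H12:-1/#.###/#.###
[#.###/###.#] end (terminal -1, V#2); searched #.###/#...# to 5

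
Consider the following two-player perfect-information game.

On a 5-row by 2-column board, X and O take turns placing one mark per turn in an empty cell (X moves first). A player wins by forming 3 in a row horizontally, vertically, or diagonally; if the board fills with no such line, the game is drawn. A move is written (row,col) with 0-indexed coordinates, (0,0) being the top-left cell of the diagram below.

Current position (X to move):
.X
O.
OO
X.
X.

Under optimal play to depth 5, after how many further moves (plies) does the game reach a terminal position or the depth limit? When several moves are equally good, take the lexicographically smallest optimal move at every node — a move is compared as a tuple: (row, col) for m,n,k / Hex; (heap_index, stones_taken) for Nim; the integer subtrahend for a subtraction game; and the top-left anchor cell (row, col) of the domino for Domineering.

PV length from [.X/O./OO/X./X.]: 4 plies

ply 1, X at .X/O./OO/X./X. | (0,0)=-1→XX/O./OO/X./X.*; (1,1)=-1→.X/OX/OO/X./X.; (3,1)=-1→.X/O./OO/XX/X.; (4,1)=-1→.X/O./OO/X./XX
ply 2, O at XX/O./OO/X./X. | (1,1)=+0→XX/OO/OO/X./X.; (3,1)=+1→XX/O./OO/XO/X.*; (4,1)=+0→XX/O./OO/X./XO
ply 3, X at XX/O./OO/XO/X. | (1,1)=-1→XX/OX/OO/XO/X.*; (4,1)=-1→XX/O./OO/XO/XX
ply 4, O at XX/OX/OO/XO/X. | (4,1)=+1→XX/OX/OO/XO/XO*
ply 5: XX/OX/OO/XO/XO is terminal -1 (X); from .X/O./OO/X./X. depth 5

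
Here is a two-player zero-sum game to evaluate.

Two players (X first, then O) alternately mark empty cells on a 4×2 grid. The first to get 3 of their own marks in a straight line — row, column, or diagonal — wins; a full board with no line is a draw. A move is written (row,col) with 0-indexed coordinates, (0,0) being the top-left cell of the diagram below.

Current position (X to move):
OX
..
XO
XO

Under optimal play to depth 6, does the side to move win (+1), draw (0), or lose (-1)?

p1 X@[OX/../XO/XO]: (1,0)[OX/X./XO/XO]+1* (1,1)[OX/.X/XO/XO]+0
p2 O@[OX/X./XO/XO] terminal -1; root [OX/../XO/XO] d6

value(OX/../XO/XO, X) = +1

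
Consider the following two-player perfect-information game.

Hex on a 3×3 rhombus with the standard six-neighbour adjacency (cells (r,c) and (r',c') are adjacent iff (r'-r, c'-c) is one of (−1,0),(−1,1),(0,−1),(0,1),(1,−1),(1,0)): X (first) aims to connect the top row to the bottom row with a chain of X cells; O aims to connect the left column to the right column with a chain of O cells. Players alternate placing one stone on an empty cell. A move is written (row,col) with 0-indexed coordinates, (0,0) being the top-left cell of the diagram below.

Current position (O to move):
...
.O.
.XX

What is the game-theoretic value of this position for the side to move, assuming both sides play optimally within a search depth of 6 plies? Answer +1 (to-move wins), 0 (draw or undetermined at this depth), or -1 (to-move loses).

ply 1, O at .../.O./.XX | (0,0)=+1→O../.O./.XX*; (0,1)=+1→.O./.O./.XX; (0,2)=+1→..O/.O./.XX; (1,0)=+1→.../OO./.XX; (1,2)=+1→.../.OO/.XX; (2,0)=+1→.../.O./OXX
ply 2, X at O../.O./.XX | (0,1)=-1→OX./.O./.XX*; (0,2)=-1→O.X/.O./.XX; (1,0)=-1→O../XO./.XX; (1,2)=-1→O../.OX/.XX; (2,0)=-1→O../.O./XXX
ply 3, O at OX./.O./.XX | (0,2)=+1→OXO/.O./.XX*; (1,0)=+1→OX./OO./.XX; (1,2)=+1→OX./.OO/.XX; (2,0)=+1→OX./.O./OXX
ply 4, X at OXO/.O./.XX | (1,0)=-1→OXO/XO./.XX*; (1,2)=-1→OXO/.OX/.XX; (2,0)=-1→OXO/.O./XXX
ply 5, O at OXO/XO./.XX | (1,2)=-1→OXO/XOO/.XX; (2,0)=+1→OXO/XO./OXX*
ply 6: OXO/XO./OXX is terminal -1 (X); from .../.O./.XX depth 6

value(.../.O./.XX, O) = +1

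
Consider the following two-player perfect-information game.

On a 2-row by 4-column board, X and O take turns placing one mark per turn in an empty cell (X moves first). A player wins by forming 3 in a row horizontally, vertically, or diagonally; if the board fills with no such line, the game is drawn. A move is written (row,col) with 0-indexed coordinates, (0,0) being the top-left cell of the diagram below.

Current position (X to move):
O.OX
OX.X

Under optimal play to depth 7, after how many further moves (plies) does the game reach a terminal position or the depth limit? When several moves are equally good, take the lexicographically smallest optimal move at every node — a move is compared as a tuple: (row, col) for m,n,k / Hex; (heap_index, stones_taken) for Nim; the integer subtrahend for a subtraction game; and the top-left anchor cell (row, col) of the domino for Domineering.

ply 1, X at O.OX/OX.X | (0,1)=+0→OXOX/OX.X; (1,2)=+1→O.OX/OXXX*
ply 2: O.OX/OXXX is terminal -1 (O); from O.OX/OX.X depth 7

PV length from [O.OX/OX.X]: 1 ply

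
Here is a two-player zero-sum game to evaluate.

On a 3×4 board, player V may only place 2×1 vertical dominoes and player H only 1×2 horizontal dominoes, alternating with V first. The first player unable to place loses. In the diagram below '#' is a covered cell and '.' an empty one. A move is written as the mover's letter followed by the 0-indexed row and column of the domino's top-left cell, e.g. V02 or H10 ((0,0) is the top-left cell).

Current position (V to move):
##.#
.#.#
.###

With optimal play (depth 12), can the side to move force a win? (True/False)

V winning at [##.#/.#.#/.###]: True

p1 V@[##.#/.#.#/.###]: V02[####/.###/.###]+1* V10[##.#/##.#/####]+1
p2 H@[####/.###/.###] terminal -1; root [##.#/.#.#/.###] d12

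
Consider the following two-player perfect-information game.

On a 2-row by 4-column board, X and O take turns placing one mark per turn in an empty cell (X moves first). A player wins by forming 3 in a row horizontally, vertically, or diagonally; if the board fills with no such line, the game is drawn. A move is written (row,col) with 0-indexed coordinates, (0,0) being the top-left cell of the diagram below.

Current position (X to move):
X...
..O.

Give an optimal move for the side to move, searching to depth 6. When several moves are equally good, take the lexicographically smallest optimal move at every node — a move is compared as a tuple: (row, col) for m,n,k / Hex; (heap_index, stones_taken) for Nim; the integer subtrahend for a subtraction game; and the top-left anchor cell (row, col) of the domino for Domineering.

X's best at [X.../..O.]: (0,1)

[X.../..O.] X move#1: (0,1):+0/XX../..O.*, (0,2):+0/X.X./..O., (0,3):-1/X..X/..O., (1,0):+0/X.../X.O., (1,1):+0/X.../.XO., (1,3):+0/X.../..OX
[XX../..O.] O move#2: (0,2):+0/XXO./..O.*, (0,3):-1/XX.O/..O., (1,0):-1/XX../O.O., (1,1):-1/XX../.OO., (1,3):-1/XX../..OO
[XXO./..O.] X move#3: (0,3):-1/XXOX/..O., (1,0):+0/XXO./X.O.*, (1,1):+0/XXO./.XO., (1,3):+0/XXO./..OX
[XXO./X.O.] O move#4: (0,3):+0/XXOO/X.O.*, (1,1):+0/XXO./XOO., (1,3):+0/XXO./X.OO
[XXOO/X.O.] X move#5: (1,1):+0/XXOO/XXO.*, (1,3):+0/XXOO/X.OX
[XXOO/XXO.] O move#6: (1,3):+0/XXOO/XXOO*
[XXOO/XXOO] end (terminal +0, X#7); searched X.../..O. to 6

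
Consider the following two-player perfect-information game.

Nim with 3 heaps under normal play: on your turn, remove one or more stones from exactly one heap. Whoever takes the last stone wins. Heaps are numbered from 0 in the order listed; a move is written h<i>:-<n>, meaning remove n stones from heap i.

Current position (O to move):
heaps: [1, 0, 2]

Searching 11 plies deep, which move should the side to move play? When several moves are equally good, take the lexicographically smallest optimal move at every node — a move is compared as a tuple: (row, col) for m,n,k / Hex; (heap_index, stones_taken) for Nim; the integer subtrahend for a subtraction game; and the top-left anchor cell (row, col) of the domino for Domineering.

O's best at [(1,0,2)]: h2:-1

ply 1, O at (1,0,2) | h0:-1=-1→(0,0,2); h2:-1=+1→(1,0,1)*; h2:-2=-1→(1,0,0)
ply 2, X at (1,0,1) | h0:-1=-1→(0,0,1)*; h2:-1=-1→(1,0,0)
ply 3, O at (0,0,1) | h2:-1=+1→(0,0,0)*
ply 4: (0,0,0) is terminal -1 (X); from (1,0,2) depth 11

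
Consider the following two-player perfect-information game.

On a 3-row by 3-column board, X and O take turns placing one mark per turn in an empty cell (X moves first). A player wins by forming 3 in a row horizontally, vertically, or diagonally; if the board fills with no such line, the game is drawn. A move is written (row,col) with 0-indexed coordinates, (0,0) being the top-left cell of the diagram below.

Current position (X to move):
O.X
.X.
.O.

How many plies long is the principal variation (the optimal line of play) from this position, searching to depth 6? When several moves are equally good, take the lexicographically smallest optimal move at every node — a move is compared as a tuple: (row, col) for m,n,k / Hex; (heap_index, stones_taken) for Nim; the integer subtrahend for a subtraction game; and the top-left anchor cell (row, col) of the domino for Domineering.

PV length from [O.X/.X./.O.]: 3 plies

[O.X/.X./.O.] X move#1: (0,1):-1/OXX/.X./.O., (1,0):+1/O.X/XX./.O.*, (1,2):+1/O.X/.XX/.O., (2,0):+1/O.X/.X./XO., (2,2):+1/O.X/.X./.OX
[O.X/XX./.O.] O move#2: (0,1):-1/OOX/XX./.O.*, (1,2):-1/O.X/XXO/.O., (2,0):-1/O.X/XX./OO., (2,2):-1/O.X/XX./.OO
[OOX/XX./.O.] X move#3: (1,2):+1/OOX/XXX/.O.*, (2,0):+1/OOX/XX./XO., (2,2):+1/OOX/XX./.OX
[OOX/XXX/.O.] end (terminal -1, O#4); searched O.X/.X./.O. to 6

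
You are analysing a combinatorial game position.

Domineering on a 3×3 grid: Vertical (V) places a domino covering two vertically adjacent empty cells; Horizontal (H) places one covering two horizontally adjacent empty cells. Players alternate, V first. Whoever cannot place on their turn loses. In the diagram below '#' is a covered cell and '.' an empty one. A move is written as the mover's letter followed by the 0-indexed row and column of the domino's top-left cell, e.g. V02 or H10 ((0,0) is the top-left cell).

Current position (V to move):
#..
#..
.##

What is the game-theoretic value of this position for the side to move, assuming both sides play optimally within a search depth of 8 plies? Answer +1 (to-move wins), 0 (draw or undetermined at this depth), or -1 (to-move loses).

p1 V@[#../#../.##]: V01[##./##./.##]+1* V02[#.#/#.#/.##]+1
p2 H@[##./##./.##] terminal -1; root [#../#../.##] d8

value(#../#../.##, V) = +1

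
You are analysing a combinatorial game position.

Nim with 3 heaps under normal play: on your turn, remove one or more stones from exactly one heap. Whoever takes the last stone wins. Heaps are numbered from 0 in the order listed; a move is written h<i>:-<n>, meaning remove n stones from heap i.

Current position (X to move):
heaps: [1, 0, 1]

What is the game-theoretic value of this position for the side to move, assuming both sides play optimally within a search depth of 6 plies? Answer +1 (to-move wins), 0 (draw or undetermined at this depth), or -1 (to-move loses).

value((1,0,1), X) = -1

[(1,0,1)] X move#1: h0:-1:-1/(0,0,1)*, h2:-1:-1/(1,0,0)
[(0,0,1)] O move#2: h2:-1:+1/(0,0,0)*
[(0,0,0)] end (terminal -1, X#3); searched (1,0,1) to 6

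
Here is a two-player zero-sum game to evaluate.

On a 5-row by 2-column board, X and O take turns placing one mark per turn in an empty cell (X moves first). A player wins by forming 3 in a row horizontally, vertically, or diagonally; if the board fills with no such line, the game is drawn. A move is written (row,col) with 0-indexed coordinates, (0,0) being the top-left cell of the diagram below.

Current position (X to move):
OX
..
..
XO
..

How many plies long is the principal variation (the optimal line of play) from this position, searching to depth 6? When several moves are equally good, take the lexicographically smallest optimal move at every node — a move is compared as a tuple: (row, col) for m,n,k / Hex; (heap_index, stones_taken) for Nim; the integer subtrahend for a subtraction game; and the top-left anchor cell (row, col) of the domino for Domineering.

PV length from [OX/../../XO/..]: 5 plies

ply 1, X at OX/../../XO/.. | (1,0)=+0→OX/X./../XO/..; (1,1)=+0→OX/.X/../XO/..; (2,0)=+1→OX/../X./XO/..*; (2,1)=+1→OX/../.X/XO/..; (4,0)=-1→OX/../../XO/X.; (4,1)=+0→OX/../../XO/.X
ply 2, O at OX/../X./XO/.. | (1,0)=-1→OX/O./X./XO/..*; (1,1)=-1→OX/.O/X./XO/..; (2,1)=-1→OX/../XO/XO/..; (4,0)=-1→OX/../X./XO/O.; (4,1)=-1→OX/../X./XO/.O
ply 3, X at OX/O./X./XO/.. | (1,1)=+1→OX/OX/X./XO/..*; (2,1)=+1→OX/O./XX/XO/..; (4,0)=+1→OX/O./X./XO/X.; (4,1)=+0→OX/O./X./XO/.X
ply 4, O at OX/OX/X./XO/.. | (2,1)=-1→OX/OX/XO/XO/..*; (4,0)=-1→OX/OX/X./XO/O.; (4,1)=-1→OX/OX/X./XO/.O
ply 5, X at OX/OX/XO/XO/.. | (4,0)=+1→OX/OX/XO/XO/X.*; (4,1)=+0→OX/OX/XO/XO/.X
ply 6: OX/OX/XO/XO/X. is terminal -1 (O); from OX/../../XO/.. depth 6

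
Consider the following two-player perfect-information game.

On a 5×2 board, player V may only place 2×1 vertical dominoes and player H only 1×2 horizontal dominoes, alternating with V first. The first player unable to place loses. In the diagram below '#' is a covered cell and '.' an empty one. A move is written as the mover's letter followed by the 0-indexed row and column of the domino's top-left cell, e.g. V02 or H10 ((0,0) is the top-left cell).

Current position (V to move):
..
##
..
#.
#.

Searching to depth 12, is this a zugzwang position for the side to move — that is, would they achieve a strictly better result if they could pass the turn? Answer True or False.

[../##/../#./#.] V move#1: V21:-1/../##/.#/##/#.*, V31:-1/../##/../##/##
[../##/.#/##/#.] H move#2: H00:+1/##/##/.#/##/#.*
[##/##/.#/##/#.] end (terminal -1, V#3); searched ../##/../#./#. to 12
if V skipped the turn, H would face:
~ [../##/../#./#.] H move#1: H00:-1/##/##/../#./#., H20:+1/../##/##/#./#.*
~ [../##/##/#./#.] V move#2: V31:-1/../##/##/##/##*
~ [../##/##/##/##] H move#3: H00:+1/##/##/##/##/##*
~ [##/##/##/##/##] end (terminal -1, V#4); searched ../##/../#./#. to 12
compare (V): move=-1 vs pass=-1

zugzwang(../##/../#./#., V) = False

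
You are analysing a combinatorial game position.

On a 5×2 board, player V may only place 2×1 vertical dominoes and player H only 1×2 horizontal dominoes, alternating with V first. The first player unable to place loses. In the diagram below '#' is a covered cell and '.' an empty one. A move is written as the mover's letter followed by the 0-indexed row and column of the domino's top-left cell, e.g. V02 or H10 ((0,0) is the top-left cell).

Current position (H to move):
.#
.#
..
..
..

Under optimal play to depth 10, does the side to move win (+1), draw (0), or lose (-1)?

value(.#/.#/../../.., H) = +1

ply 1, H at .#/.#/../../.. | H20=-1→.#/.#/##/../..; H30=+1→.#/.#/../##/..*; H40=-1→.#/.#/../../##
ply 2, V at .#/.#/../##/.. | V00=-1→##/##/../##/..*; V10=-1→.#/##/#./##/..
ply 3, H at ##/##/../##/.. | H20=+1→##/##/##/##/..*; H40=+1→##/##/../##/##
ply 4: ##/##/##/##/.. is terminal -1 (V); from .#/.#/../../.. depth 10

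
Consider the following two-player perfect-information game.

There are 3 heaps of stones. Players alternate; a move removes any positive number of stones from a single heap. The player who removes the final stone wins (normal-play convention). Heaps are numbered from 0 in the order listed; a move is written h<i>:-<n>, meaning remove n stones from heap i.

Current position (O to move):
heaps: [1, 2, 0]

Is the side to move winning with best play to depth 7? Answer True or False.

[(1,2,0)] O move#1: h0:-1:-1/(0,2,0), h1:-1:+1/(1,1,0)*, h1:-2:-1/(1,0,0)
[(1,1,0)] X move#2: h0:-1:-1/(0,1,0)*, h1:-1:-1/(1,0,0)
[(0,1,0)] O move#3: h1:-1:+1/(0,0,0)*
[(0,0,0)] end (terminal -1, X#4); searched (1,2,0) to 7

O winning at [(1,2,0)]: True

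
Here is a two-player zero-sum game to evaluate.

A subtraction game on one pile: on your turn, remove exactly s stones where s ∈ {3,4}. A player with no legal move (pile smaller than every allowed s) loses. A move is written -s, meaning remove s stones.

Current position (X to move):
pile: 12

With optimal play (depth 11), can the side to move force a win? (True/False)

X winning at [12]: True

ply 1, X at 12 | -3=+1→9*; -4=+1→8
ply 2, O at 9 | -3=-1→6*; -4=-1→5
ply 3, X at 6 | -3=-1→3; -4=+1→2*
ply 4: 2 is terminal -1 (O); from 12 depth 11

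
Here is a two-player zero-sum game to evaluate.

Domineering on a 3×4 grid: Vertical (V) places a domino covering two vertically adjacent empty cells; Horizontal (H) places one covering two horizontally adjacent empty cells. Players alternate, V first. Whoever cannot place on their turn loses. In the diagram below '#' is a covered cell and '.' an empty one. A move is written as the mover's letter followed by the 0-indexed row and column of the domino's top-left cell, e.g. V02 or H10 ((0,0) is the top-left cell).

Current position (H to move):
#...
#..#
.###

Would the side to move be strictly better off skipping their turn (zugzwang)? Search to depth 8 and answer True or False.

[#.../#..#/.###] H move#1: H01:+1/###./#..#/.###*, H02:-1/#.##/#..#/.###, H11:+1/#.../####/.###
[###./#..#/.###] end (terminal -1, V#2); searched #.../#..#/.### to 8
suppose H passes — search the same position with V to move:
pass> [#.../#..#/.###] V move#1: V01:-1/##../##.#/.###, V02:+1/#.#./#.##/.###*
pass> [#.#./#.##/.###] end (terminal -1, H#2); searched #.../#..#/.### to 8
for H: play +1, pass -1

zugzwang(#.../#..#/.###, H) = False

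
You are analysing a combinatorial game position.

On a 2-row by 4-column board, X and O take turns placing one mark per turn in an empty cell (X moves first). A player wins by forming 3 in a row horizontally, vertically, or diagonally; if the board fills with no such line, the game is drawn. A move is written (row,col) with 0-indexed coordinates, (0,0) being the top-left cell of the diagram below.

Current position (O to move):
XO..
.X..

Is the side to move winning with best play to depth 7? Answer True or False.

O winning at [XO../.X..]: False

p1 O@[XO../.X..]: (0,2)[XOO./.X..]+0* (0,3)[XO.O/.X..]+0 (1,0)[XO../OX..]+0 (1,2)[XO../.XO.]+0 (1,3)[XO../.X.O]+0
p2 X@[XOO./.X..]: (0,3)[XOOX/.X..]+0* (1,0)[XOO./XX..]-1 (1,2)[XOO./.XX.]-1 (1,3)[XOO./.X.X]-1
p3 O@[XOOX/.X..]: (1,0)[XOOX/OX..]+0* (1,2)[XOOX/.XO.]+0 (1,3)[XOOX/.X.O]+0
p4 X@[XOOX/OX..]: (1,2)[XOOX/OXX.]+0* (1,3)[XOOX/OX.X]+0
p5 O@[XOOX/OXX.]: (1,3)[XOOX/OXXO]+0*
p6 X@[XOOX/OXXO] terminal +0; root [XO../.X..] d7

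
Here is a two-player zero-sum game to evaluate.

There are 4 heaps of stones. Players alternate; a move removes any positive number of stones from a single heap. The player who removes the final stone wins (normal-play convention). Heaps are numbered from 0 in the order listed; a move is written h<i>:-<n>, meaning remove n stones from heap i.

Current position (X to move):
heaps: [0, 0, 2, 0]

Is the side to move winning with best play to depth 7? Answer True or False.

X winning at [(0,0,2,0)]: True

[(0,0,2,0)] X move#1: h2:-1:-1/(0,0,1,0), h2:-2:+1/(0,0,0,0)*
[(0,0,0,0)] end (terminal -1, O#2); searched (0,0,2,0) to 7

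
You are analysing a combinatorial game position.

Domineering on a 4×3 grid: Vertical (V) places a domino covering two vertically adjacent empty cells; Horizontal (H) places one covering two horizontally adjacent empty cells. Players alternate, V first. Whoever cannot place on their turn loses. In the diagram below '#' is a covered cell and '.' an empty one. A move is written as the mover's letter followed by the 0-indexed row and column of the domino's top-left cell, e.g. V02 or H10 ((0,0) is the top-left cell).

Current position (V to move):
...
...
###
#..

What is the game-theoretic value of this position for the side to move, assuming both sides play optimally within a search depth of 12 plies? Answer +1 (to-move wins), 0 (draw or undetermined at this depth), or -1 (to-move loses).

p1 V@[.../.../###/#..]: V00[#../#../###/#..]-1 V01[.#./.#./###/#..]+1* V02[..#/..#/###/#..]-1
p2 H@[.#./.#./###/#..]: H31[.#./.#./###/###]-1*
p3 V@[.#./.#./###/###]: V00[##./##./###/###]+1* V02[.##/.##/###/###]+1
p4 H@[##./##./###/###] terminal -1; root [.../.../###/#..] d12

value(.../.../###/#.., V) = +1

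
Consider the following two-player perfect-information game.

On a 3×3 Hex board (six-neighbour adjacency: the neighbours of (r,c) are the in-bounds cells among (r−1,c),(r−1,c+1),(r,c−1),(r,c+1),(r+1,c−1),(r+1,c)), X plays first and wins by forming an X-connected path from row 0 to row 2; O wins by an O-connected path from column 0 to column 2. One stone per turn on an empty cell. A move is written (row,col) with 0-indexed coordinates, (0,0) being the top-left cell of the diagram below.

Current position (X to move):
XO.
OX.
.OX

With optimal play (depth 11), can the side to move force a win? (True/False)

X winning at [XO./OX./.OX]: True

p1 X@[XO./OX./.OX]: (0,2)[XOX/OX./.OX]+1* (1,2)[XO./OXX/.OX]-1 (2,0)[XO./OX./XOX]-1
p2 O@[XOX/OX./.OX]: (1,2)[XOX/OXO/.OX]-1* (2,0)[XOX/OX./OOX]-1
p3 X@[XOX/OXO/.OX]: (2,0)[XOX/OXO/XOX]+1*
p4 O@[XOX/OXO/XOX] terminal -1; root [XO./OX./.OX] d11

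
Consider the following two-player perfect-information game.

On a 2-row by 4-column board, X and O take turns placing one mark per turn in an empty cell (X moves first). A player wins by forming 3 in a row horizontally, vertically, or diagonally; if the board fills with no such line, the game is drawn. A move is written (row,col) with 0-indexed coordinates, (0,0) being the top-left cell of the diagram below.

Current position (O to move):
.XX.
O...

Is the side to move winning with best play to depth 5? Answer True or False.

ply 1, O at .XX./O... | (0,0)=-1→OXX./O...*; (0,3)=-1→.XXO/O...; (1,1)=-1→.XX./OO..; (1,2)=-1→.XX./O.O.; (1,3)=-1→.XX./O..O
ply 2, X at OXX./O... | (0,3)=+1→OXXX/O...*; (1,1)=+0→OXX./OX..; (1,2)=+0→OXX./O.X.; (1,3)=+0→OXX./O..X
ply 3: OXXX/O... is terminal -1 (O); from .XX./O... depth 5

O winning at [.XX./O...]: False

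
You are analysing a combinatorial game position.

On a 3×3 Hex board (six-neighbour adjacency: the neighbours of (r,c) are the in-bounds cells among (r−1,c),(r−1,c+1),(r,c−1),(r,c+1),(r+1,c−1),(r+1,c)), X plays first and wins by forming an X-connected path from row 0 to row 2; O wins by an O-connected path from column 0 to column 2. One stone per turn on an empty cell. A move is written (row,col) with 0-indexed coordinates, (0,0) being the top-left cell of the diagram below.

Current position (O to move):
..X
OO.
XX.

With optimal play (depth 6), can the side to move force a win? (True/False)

ply 1, O at ..X/OO./XX. | (0,0)=-1→O.X/OO./XX.; (0,1)=-1→.OX/OO./XX.; (1,2)=+1→..X/OOO/XX.*; (2,2)=-1→..X/OO./XXO
ply 2: ..X/OOO/XX. is terminal -1 (X); from ..X/OO./XX. depth 6

O winning at [..X/OO./XX.]: True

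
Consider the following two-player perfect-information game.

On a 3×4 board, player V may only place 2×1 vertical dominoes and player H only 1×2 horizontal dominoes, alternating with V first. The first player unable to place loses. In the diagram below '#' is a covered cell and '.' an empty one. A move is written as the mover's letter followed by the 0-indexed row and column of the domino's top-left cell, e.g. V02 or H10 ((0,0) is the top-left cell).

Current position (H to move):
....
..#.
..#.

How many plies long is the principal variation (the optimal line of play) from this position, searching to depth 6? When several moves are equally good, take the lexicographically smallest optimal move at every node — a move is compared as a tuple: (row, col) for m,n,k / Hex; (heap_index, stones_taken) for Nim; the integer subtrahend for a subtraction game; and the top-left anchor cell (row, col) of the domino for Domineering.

[..../..#./..#.] H move#1: H00:-1/##../..#./..#., H01:-1/.##./..#./..#., H02:-1/..##/..#./..#., H10:+1/..../###./..#.*, H20:-1/..../..#./###.
[..../###./..#.] V move#2: V03:-1/...#/####/..#.*, V13:-1/..../####/..##
[...#/####/..#.] H move#3: H00:+1/##.#/####/..#.*, H01:+1/.###/####/..#., H20:+1/...#/####/###.
[##.#/####/..#.] end (terminal -1, V#4); searched ..../..#./..#. to 6

PV length from [..../..#./..#.]: 3 plies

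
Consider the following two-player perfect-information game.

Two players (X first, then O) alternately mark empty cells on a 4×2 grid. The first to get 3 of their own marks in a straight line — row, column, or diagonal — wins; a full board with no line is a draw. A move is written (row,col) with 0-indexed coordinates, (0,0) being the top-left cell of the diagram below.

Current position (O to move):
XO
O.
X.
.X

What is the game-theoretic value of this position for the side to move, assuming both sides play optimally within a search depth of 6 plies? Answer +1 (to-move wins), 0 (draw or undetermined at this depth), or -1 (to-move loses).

[XO/O./X./.X] O move#1: (1,1):+0/XO/OO/X./.X*, (2,1):+0/XO/O./XO/.X, (3,0):+0/XO/O./X./OX
[XO/OO/X./.X] X move#2: (2,1):+0/XO/OO/XX/.X*, (3,0):-1/XO/OO/X./XX
[XO/OO/XX/.X] O move#3: (3,0):+0/XO/OO/XX/OX*
[XO/OO/XX/OX] end (terminal +0, X#4); searched XO/O./X./.X to 6

value(XO/O./X./.X, O) = 0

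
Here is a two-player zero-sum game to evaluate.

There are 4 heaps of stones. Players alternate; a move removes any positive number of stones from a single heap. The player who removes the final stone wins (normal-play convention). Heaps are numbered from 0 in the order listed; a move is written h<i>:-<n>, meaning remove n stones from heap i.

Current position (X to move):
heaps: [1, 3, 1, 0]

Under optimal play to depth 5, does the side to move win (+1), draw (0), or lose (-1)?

p1 X@[(1,3,1,0)]: h0:-1[(0,3,1,0)]-1 h1:-1[(1,2,1,0)]-1 h1:-2[(1,1,1,0)]-1 h1:-3[(1,0,1,0)]+1* h2:-1[(1,3,0,0)]-1
p2 O@[(1,0,1,0)]: h0:-1[(0,0,1,0)]-1* h2:-1[(1,0,0,0)]-1
p3 X@[(0,0,1,0)]: h2:-1[(0,0,0,0)]+1*
p4 O@[(0,0,0,0)] terminal -1; root [(1,3,1,0)] d5

value((1,3,1,0), X) = +1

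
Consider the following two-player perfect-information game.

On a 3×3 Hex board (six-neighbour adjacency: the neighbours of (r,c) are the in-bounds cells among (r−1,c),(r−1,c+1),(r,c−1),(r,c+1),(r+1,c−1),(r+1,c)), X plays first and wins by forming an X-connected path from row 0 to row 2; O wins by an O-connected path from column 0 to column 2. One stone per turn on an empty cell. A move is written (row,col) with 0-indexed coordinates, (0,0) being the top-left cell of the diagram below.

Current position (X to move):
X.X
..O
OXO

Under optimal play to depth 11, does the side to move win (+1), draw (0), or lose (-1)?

value(X.X/..O/OXO, X) = +1

p1 X@[X.X/..O/OXO]: (0,1)[XXX/..O/OXO]-1 (1,0)[X.X/X.O/OXO]-1 (1,1)[X.X/.XO/OXO]+1*
p2 O@[X.X/.XO/OXO] terminal -1; root [X.X/..O/OXO] d11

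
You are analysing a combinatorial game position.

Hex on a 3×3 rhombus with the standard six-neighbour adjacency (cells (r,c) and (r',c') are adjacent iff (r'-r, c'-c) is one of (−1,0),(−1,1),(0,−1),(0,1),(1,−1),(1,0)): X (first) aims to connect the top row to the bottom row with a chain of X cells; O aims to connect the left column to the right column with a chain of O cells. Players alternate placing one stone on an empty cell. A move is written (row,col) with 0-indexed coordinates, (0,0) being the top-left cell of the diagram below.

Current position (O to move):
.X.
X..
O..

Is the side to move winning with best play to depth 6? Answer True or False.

[.X./X../O..] O move#1: (0,0):-1/OX./X../O.., (0,2):+1/.XO/X../O..*, (1,1):+1/.X./XO./O.., (1,2):+1/.X./X.O/O.., (2,1):+1/.X./X../OO., (2,2):+1/.X./X../O.O
[.XO/X../O..] X move#2: (0,0):-1/XXO/X../O..*, (1,1):-1/.XO/XX./O.., (1,2):-1/.XO/X.X/O.., (2,1):-1/.XO/X../OX., (2,2):-1/.XO/X../O.X
[XXO/X../O..] O move#3: (1,1):+1/XXO/XO./O..*, (1,2):+1/XXO/X.O/O.., (2,1):+1/XXO/X../OO., (2,2):+1/XXO/X../O.O
[XXO/XO./O..] end (terminal -1, X#4); searched .X./X../O.. to 6

O winning at [.X./X../O..]: True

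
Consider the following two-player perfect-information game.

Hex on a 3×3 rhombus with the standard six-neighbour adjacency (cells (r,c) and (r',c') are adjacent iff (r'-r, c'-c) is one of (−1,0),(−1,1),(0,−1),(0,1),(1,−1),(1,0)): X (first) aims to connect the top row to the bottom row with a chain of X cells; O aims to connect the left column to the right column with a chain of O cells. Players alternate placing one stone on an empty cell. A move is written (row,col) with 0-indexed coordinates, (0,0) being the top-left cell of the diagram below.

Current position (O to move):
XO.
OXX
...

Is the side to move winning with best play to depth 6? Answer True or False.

O winning at [XO./OXX/...]: True

[XO./OXX/...] O move#1: (0,2):+1/XOO/OXX/...*, (2,0):-1/XO./OXX/O.., (2,1):-1/XO./OXX/.O., (2,2):-1/XO./OXX/..O
[XOO/OXX/...] end (terminal -1, X#2); searched XO./OXX/... to 6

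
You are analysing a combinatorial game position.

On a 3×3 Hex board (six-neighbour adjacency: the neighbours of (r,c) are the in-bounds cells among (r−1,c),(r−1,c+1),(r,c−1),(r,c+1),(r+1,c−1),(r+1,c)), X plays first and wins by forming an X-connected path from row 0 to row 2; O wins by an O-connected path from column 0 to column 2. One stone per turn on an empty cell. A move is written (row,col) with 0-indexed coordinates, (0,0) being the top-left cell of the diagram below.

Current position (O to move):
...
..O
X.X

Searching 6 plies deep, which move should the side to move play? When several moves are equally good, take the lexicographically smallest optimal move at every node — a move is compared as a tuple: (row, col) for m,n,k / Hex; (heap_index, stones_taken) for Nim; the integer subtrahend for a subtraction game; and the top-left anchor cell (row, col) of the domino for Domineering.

ply 1, O at .../..O/X.X | (0,0)=-1→O../..O/X.X; (0,1)=+1→.O./..O/X.X*; (0,2)=-1→..O/..O/X.X; (1,0)=-1→.../O.O/X.X; (1,1)=-1→.../.OO/X.X; (2,1)=-1→.../..O/XOX
ply 2, X at .O./..O/X.X | (0,0)=-1→XO./..O/X.X*; (0,2)=-1→.OX/..O/X.X; (1,0)=-1→.O./X.O/X.X; (1,1)=-1→.O./.XO/X.X; (2,1)=-1→.O./..O/XXX
ply 3, O at XO./..O/X.X | (0,2)=-1→XOO/..O/X.X; (1,0)=+1→XO./O.O/X.X*; (1,1)=-1→XO./.OO/X.X; (2,1)=-1→XO./..O/XOX
ply 4, X at XO./O.O/X.X | (0,2)=-1→XOX/O.O/X.X*; (1,1)=-1→XO./OXO/X.X; (2,1)=-1→XO./O.O/XXX
ply 5, O at XOX/O.O/X.X | (1,1)=+1→XOX/OOO/X.X*; (2,1)=-1→XOX/O.O/XOX
ply 6: XOX/OOO/X.X is terminal -1 (X); from .../..O/X.X depth 6

O's best at [.../..O/X.X]: (0,1)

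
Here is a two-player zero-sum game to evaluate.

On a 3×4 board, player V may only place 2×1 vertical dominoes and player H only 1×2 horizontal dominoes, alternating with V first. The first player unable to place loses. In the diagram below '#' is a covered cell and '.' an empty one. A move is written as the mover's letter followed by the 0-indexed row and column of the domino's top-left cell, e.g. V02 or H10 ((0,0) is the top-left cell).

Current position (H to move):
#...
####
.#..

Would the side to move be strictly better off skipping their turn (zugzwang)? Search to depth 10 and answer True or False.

zugzwang(#.../####/.#.., H) = False

ply 1, H at #.../####/.#.. | H01=+1→###./####/.#..*; H02=+1→#.##/####/.#..; H22=+1→#.../####/.###
ply 2: ###./####/.#.. is terminal -1 (V); from #.../####/.#.. depth 10
pass branch (V moves first from the same position):
  | ply 1: #.../####/.#.. is terminal -1 (V); from #.../####/.#.. depth 10
H moving scores +1; H passing scores +1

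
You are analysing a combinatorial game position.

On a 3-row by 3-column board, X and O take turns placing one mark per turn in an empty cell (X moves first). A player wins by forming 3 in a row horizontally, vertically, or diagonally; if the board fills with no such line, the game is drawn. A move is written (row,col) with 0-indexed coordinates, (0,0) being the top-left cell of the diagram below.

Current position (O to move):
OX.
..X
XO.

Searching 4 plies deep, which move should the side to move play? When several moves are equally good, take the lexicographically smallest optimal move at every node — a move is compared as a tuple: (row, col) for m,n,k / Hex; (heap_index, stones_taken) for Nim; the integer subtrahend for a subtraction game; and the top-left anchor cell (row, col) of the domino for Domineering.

ply 1, O at OX./..X/XO. | (0,2)=+0→OXO/..X/XO.*; (1,0)=-1→OX./O.X/XO.; (1,1)=+0→OX./.OX/XO.; (2,2)=-1→OX./..X/XOO
ply 2, X at OXO/..X/XO. | (1,0)=+0→OXO/X.X/XO.*; (1,1)=+0→OXO/.XX/XO.; (2,2)=+0→OXO/..X/XOX
ply 3, O at OXO/X.X/XO. | (1,1)=+0→OXO/XOX/XO.*; (2,2)=-1→OXO/X.X/XOO
ply 4, X at OXO/XOX/XO. | (2,2)=+0→OXO/XOX/XOX*
ply 5: OXO/XOX/XOX is terminal +0 (O); from OX./..X/XO. depth 4

O's best at [OX./..X/XO.]: (0,2)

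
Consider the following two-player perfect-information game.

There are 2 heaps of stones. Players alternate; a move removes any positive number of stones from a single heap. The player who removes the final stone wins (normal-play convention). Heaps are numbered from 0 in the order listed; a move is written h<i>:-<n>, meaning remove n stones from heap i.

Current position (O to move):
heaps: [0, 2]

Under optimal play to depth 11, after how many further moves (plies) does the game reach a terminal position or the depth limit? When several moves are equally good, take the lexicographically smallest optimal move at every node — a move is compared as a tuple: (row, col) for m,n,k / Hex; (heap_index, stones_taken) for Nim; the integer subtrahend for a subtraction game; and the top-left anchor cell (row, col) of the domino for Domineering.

PV length from [(0,2)]: 1 ply

p1 O@[(0,2)]: h1:-1[(0,1)]-1 h1:-2[(0,0)]+1*
p2 X@[(0,0)] terminal -1; root [(0,2)] d11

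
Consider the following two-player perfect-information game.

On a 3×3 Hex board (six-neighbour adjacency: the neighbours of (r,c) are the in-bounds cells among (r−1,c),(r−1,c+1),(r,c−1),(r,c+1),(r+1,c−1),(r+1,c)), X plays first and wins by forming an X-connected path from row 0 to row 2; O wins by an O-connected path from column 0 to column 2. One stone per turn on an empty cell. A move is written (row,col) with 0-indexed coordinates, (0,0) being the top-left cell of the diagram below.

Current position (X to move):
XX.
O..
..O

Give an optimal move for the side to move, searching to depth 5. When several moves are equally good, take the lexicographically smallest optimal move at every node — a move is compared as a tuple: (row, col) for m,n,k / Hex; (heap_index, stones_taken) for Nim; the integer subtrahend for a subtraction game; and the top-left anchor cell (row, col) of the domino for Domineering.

[XX./O../..O] X move#1: (0,2):-1/XXX/O../..O, (1,1):+1/XX./OX./..O*, (1,2):-1/XX./O.X/..O, (2,0):-1/XX./O../X.O, (2,1):-1/XX./O../.XO
[XX./OX./..O] O move#2: (0,2):-1/XXO/OX./..O*, (1,2):-1/XX./OXO/..O, (2,0):-1/XX./OX./O.O, (2,1):-1/XX./OX./.OO
[XXO/OX./..O] X move#3: (1,2):+1/XXO/OXX/..O*, (2,0):+1/XXO/OX./X.O, (2,1):+1/XXO/OX./.XO
[XXO/OXX/..O] O move#4: (2,0):-1/XXO/OXX/O.O*, (2,1):-1/XXO/OXX/.OO
[XXO/OXX/O.O] X move#5: (2,1):+1/XXO/OXX/OXO*
[XXO/OXX/OXO] end (terminal -1, O#6); searched XX./O../..O to 5

X's best at [XX./O../..O]: (1,1)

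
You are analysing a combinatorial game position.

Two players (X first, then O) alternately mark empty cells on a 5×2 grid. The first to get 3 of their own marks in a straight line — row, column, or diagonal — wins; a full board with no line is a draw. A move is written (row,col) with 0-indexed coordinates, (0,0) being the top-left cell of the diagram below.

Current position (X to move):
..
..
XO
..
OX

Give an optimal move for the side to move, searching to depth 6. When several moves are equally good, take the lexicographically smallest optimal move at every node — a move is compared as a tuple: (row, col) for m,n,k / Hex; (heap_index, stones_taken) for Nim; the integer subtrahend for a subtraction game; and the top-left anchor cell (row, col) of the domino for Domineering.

p1 X@[../../XO/../OX]: (0,0)[X./../XO/../OX]+0 (0,1)[.X/../XO/../OX]+0 (1,0)[../X./XO/../OX]+1* (1,1)[../.X/XO/../OX]+0 (3,0)[../../XO/X./OX]+0 (3,1)[../../XO/.X/OX]+0
p2 O@[../X./XO/../OX]: (0,0)[O./X./XO/../OX]-1* (0,1)[.O/X./XO/../OX]-1 (1,1)[../XO/XO/../OX]-1 (3,0)[../X./XO/O./OX]-1 (3,1)[../X./XO/.O/OX]-1
p3 X@[O./X./XO/../OX]: (0,1)[OX/X./XO/../OX]+0 (1,1)[O./XX/XO/../OX]+0 (3,0)[O./X./XO/X./OX]+1* (3,1)[O./X./XO/.X/OX]+0
p4 O@[O./X./XO/X./OX] terminal -1; root [../../XO/../OX] d6

X's best at [../../XO/../OX]: (1,0)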